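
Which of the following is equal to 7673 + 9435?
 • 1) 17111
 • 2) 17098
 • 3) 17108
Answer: 3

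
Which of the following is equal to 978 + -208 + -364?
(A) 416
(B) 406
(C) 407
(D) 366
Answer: B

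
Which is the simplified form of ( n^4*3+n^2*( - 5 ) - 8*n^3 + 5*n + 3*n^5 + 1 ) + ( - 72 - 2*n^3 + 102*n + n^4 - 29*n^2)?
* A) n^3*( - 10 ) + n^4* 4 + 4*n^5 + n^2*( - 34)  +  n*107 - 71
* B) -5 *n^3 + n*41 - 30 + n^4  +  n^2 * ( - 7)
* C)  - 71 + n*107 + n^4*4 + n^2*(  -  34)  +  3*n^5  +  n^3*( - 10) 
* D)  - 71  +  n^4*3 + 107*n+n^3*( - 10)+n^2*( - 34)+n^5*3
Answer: C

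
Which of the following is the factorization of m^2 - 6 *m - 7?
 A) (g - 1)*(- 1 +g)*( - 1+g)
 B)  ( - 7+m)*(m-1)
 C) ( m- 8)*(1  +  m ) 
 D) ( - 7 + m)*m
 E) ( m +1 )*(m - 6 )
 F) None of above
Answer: F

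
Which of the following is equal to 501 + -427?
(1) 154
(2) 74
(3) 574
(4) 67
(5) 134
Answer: 2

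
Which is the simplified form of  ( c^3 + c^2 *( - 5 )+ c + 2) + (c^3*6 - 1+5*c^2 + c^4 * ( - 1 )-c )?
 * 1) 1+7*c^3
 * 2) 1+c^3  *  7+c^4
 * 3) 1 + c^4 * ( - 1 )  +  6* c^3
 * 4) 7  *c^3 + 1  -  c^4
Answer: 4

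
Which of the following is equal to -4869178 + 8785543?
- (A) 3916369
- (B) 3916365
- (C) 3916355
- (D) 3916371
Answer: B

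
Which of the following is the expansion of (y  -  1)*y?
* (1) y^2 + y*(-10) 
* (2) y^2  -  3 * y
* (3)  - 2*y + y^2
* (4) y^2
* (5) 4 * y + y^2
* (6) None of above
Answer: 6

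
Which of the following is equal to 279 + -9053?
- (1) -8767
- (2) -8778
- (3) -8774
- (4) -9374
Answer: 3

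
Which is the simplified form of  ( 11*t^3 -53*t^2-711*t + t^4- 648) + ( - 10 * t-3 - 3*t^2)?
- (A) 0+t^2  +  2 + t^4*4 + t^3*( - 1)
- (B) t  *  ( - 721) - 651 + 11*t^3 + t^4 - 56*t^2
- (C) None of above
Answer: B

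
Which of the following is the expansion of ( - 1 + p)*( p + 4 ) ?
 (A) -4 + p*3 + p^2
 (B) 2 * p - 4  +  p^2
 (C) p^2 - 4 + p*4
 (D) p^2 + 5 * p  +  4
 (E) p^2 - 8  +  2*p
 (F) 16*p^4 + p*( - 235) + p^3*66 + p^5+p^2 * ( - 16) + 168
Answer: A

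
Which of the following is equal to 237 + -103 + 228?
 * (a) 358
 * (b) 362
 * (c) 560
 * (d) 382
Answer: b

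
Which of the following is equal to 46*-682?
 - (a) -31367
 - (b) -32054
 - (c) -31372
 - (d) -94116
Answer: c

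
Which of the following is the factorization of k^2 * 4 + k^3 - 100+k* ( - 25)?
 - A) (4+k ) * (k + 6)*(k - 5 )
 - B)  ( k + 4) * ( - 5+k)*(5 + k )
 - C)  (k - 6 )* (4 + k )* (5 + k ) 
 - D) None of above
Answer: B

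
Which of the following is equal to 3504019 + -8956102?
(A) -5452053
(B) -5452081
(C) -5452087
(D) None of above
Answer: D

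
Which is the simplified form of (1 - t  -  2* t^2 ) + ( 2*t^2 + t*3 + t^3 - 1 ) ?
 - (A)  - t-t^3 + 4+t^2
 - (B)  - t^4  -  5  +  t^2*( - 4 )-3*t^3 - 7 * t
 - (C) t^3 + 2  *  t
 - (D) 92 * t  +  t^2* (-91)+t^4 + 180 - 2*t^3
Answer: C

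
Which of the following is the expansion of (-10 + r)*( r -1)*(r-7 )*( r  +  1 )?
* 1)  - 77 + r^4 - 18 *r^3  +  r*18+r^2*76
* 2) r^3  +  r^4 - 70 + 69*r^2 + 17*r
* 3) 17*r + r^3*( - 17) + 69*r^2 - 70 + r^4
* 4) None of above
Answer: 3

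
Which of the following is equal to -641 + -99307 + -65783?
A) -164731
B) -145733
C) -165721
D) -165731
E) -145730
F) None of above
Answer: D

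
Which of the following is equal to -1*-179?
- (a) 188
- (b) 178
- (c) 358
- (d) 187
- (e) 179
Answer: e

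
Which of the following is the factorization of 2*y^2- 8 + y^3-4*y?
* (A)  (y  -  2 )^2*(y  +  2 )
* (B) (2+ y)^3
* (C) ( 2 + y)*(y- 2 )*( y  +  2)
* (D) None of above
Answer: C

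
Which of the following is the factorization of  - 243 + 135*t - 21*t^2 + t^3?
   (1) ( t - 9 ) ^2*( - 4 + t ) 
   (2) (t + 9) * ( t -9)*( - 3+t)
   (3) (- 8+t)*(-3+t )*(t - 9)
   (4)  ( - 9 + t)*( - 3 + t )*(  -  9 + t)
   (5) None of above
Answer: 4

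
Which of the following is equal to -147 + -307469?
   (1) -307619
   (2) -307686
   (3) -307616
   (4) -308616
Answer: 3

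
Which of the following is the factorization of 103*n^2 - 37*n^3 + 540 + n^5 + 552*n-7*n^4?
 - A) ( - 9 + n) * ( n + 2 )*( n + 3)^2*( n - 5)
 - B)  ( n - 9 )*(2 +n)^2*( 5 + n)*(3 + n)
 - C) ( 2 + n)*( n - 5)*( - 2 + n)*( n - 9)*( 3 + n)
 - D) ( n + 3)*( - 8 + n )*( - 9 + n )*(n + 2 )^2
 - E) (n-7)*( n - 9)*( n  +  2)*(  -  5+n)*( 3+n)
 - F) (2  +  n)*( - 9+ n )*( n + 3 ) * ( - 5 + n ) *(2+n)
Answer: F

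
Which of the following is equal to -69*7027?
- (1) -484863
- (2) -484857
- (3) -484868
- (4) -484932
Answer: 1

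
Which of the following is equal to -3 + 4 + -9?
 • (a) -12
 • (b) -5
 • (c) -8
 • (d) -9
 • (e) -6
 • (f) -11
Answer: c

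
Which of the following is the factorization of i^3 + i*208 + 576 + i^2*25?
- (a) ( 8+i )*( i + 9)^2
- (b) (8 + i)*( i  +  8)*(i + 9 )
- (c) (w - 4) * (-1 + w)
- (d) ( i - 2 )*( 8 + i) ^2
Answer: b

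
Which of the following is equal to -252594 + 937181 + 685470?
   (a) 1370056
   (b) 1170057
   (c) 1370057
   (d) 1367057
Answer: c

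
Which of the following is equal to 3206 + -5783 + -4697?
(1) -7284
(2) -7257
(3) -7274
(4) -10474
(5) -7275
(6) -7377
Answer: 3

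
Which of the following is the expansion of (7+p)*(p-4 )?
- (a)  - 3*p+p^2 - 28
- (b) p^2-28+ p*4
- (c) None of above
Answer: c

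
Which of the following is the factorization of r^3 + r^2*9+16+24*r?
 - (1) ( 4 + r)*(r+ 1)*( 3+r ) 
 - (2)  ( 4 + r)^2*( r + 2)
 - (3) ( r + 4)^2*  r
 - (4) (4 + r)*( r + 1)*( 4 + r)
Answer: 4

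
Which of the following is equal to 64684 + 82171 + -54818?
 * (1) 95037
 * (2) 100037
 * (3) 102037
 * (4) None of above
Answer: 4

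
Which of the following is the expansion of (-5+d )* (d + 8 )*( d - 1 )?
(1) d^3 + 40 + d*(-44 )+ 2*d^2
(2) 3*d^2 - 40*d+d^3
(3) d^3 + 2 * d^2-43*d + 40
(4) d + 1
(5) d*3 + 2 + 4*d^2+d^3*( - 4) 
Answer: 3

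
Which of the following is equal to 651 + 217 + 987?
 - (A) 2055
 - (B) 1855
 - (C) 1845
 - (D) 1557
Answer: B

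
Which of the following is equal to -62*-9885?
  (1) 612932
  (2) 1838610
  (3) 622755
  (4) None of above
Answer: 4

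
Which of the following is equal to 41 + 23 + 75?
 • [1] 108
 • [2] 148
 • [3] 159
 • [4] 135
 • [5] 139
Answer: 5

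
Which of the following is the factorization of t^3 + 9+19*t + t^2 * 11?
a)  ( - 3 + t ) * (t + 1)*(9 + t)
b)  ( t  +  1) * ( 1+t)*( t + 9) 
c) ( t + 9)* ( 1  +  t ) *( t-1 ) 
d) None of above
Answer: b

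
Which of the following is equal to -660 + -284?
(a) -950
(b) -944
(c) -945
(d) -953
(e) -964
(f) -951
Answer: b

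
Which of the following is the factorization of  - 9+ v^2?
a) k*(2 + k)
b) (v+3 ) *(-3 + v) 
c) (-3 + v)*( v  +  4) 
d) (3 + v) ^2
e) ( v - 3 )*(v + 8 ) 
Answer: b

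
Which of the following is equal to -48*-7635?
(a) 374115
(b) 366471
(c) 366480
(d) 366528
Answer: c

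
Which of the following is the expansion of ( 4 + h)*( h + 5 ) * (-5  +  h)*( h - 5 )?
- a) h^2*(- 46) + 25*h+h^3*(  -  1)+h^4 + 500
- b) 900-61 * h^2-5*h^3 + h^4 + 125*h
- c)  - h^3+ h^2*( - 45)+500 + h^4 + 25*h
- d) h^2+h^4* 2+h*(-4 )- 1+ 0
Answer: c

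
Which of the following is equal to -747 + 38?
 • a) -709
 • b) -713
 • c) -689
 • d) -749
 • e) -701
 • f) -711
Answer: a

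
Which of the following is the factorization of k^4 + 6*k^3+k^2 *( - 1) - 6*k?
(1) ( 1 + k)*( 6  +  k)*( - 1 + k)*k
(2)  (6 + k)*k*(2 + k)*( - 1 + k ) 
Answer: 1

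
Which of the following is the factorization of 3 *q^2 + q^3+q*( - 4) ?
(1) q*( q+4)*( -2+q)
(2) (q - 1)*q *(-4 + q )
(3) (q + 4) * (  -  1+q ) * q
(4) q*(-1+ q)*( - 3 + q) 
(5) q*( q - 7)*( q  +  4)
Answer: 3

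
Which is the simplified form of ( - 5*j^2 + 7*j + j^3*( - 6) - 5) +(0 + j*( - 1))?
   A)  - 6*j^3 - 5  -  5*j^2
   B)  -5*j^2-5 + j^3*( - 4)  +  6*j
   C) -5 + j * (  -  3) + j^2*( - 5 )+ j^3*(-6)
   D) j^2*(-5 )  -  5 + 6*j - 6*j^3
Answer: D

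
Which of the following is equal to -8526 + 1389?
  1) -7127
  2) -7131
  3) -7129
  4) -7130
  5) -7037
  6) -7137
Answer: 6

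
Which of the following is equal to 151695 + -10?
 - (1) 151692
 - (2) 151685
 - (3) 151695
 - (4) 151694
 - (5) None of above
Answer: 2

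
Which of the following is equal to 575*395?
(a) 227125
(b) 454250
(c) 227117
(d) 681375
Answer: a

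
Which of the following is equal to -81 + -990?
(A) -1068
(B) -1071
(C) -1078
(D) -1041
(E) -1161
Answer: B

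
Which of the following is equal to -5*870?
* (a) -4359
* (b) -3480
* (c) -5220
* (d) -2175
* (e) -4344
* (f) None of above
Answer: f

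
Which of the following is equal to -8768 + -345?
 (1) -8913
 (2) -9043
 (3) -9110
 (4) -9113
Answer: 4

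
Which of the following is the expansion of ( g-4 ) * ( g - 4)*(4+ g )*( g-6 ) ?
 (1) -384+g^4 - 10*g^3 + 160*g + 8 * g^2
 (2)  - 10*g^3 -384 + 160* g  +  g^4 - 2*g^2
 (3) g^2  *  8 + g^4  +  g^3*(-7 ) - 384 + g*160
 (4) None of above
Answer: 1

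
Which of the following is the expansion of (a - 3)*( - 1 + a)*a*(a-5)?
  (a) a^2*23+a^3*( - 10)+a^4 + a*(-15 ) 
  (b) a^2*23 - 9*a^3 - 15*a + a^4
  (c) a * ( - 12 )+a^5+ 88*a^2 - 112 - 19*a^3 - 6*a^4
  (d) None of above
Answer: b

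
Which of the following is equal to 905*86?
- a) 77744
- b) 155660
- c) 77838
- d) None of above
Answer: d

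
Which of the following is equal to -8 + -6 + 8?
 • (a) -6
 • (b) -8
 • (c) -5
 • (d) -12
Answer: a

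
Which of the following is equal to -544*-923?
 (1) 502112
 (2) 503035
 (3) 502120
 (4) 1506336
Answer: 1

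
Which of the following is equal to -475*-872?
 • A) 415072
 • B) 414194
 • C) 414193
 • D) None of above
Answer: D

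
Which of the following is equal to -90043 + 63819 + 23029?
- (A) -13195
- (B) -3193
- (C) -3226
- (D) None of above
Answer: D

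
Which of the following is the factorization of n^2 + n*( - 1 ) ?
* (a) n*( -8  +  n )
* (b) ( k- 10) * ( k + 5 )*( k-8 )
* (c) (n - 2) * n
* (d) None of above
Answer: d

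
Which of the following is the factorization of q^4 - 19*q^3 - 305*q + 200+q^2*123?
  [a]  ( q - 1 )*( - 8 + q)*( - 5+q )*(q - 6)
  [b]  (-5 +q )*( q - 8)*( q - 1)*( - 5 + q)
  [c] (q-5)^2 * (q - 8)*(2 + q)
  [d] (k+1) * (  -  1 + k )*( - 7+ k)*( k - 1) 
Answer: b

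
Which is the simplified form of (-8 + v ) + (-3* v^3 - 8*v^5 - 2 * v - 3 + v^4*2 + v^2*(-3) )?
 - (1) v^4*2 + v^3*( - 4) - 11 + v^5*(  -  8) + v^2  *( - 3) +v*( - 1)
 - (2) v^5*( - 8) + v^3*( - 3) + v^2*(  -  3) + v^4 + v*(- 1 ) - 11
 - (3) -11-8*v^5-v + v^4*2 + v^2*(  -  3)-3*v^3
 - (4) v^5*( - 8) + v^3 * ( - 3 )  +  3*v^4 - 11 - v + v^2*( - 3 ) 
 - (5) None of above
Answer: 3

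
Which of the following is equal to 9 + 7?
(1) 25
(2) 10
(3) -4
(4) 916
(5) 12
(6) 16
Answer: 6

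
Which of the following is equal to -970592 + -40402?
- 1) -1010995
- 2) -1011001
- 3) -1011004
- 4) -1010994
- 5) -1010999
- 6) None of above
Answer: 4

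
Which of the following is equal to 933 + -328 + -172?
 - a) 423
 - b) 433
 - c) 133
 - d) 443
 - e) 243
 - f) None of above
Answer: b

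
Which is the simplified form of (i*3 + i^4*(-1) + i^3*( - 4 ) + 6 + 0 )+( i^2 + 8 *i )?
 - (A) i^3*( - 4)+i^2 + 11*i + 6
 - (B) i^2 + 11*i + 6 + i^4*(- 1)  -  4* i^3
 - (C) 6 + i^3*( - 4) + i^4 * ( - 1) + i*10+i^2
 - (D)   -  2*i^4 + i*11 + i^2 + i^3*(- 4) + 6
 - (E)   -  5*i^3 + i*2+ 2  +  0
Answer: B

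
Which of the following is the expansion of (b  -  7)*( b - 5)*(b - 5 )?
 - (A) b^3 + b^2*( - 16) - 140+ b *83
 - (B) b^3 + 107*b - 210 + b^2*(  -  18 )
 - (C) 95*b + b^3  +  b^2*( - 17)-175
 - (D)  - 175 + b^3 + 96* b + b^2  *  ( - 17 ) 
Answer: C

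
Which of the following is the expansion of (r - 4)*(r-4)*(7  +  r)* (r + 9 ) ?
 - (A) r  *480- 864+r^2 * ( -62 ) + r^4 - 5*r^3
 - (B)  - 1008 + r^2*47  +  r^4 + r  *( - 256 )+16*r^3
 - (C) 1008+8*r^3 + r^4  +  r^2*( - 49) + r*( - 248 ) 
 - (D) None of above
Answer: C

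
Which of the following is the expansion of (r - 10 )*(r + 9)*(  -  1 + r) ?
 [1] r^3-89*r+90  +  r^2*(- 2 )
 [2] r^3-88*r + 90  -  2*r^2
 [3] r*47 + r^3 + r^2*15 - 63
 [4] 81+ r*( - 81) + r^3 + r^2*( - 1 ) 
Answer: 1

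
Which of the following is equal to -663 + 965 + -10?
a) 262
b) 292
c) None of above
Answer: b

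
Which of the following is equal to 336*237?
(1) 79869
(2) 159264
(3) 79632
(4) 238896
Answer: 3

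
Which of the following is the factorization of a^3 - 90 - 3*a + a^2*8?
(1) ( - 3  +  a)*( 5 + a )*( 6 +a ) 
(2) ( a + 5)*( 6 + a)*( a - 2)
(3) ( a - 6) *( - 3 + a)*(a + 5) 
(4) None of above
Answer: 1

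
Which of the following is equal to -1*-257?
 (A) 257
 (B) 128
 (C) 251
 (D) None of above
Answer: A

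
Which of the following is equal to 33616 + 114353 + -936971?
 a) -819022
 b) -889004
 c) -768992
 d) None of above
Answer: d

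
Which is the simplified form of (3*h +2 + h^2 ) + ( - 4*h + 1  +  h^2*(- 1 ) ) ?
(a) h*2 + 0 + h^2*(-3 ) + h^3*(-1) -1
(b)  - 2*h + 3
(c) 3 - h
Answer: c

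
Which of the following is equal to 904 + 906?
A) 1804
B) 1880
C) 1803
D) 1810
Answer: D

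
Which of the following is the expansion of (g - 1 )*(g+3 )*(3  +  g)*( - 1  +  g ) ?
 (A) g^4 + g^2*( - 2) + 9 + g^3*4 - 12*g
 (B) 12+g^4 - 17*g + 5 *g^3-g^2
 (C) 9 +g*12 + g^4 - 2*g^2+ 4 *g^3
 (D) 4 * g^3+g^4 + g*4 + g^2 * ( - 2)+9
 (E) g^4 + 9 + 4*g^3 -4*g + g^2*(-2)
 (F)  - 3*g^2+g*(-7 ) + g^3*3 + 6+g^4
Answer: A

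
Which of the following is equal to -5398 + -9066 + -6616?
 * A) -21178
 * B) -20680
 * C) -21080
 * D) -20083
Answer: C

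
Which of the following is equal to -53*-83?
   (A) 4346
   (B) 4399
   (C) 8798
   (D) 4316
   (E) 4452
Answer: B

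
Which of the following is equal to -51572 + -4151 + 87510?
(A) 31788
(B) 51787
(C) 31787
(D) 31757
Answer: C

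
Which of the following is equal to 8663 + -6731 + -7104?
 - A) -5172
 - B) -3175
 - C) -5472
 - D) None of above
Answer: A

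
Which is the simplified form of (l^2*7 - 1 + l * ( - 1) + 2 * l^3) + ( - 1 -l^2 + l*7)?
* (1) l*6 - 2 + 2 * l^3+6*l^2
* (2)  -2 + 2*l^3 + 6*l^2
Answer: 1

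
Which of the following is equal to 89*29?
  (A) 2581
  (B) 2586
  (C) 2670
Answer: A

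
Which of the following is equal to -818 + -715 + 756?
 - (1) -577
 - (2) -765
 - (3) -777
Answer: 3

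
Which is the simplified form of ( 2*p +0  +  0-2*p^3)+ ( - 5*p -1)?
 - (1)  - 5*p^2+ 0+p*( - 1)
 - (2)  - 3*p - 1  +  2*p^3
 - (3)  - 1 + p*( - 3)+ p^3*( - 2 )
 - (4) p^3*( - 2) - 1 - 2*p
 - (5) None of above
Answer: 3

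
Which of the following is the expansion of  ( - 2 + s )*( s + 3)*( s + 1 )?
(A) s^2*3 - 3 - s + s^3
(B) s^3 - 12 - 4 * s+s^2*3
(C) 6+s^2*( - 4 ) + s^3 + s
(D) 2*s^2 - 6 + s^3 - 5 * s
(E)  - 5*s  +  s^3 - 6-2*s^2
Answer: D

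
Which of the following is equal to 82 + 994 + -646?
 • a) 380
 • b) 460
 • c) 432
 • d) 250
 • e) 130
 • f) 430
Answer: f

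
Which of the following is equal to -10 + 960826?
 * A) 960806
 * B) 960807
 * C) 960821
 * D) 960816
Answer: D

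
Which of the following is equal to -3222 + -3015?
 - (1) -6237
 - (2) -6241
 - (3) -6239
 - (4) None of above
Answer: 1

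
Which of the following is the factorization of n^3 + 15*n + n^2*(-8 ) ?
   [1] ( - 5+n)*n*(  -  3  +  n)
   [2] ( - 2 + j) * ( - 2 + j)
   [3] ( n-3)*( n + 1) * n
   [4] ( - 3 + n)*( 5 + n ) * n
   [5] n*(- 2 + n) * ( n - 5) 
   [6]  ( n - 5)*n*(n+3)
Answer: 1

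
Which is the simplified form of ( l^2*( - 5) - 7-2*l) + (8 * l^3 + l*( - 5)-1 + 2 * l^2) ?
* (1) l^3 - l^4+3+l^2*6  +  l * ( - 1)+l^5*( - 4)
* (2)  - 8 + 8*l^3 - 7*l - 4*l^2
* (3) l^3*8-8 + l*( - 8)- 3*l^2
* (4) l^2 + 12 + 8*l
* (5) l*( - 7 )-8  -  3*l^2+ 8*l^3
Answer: 5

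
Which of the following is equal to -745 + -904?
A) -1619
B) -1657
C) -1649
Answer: C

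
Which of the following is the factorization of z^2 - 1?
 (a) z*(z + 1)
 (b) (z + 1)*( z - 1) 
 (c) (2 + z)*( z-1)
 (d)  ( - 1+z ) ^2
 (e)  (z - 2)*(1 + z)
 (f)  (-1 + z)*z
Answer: b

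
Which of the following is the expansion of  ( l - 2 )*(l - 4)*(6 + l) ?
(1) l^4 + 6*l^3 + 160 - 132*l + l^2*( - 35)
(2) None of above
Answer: 2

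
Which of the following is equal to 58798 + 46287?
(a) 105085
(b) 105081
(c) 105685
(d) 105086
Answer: a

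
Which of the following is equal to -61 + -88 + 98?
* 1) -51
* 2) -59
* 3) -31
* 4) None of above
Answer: 1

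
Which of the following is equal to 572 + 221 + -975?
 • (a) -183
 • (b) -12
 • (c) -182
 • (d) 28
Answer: c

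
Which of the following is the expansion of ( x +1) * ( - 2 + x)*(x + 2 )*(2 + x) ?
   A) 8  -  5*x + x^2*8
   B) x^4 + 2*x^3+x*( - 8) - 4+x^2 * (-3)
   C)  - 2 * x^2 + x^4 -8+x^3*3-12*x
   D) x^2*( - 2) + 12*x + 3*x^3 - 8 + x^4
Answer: C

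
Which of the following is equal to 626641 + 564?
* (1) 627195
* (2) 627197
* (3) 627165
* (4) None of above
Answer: 4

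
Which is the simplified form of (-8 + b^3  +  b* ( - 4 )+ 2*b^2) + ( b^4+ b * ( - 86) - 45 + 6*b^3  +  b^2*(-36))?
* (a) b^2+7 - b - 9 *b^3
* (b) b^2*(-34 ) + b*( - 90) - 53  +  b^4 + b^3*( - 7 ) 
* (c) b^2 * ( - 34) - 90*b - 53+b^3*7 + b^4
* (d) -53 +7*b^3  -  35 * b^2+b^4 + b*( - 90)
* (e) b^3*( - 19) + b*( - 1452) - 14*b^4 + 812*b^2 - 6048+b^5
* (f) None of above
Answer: c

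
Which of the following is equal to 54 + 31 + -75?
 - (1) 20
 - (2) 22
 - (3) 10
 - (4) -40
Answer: 3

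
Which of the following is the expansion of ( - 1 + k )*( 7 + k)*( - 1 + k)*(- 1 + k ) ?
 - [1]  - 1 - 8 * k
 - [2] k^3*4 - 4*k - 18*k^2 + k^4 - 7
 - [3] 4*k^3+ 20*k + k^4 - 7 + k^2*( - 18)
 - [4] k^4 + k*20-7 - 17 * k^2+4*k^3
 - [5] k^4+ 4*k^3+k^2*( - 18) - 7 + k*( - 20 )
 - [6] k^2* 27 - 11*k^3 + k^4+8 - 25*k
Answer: 3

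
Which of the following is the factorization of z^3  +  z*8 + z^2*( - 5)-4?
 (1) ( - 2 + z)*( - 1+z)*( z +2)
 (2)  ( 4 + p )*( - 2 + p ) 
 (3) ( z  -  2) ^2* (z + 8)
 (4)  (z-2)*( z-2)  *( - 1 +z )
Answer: 4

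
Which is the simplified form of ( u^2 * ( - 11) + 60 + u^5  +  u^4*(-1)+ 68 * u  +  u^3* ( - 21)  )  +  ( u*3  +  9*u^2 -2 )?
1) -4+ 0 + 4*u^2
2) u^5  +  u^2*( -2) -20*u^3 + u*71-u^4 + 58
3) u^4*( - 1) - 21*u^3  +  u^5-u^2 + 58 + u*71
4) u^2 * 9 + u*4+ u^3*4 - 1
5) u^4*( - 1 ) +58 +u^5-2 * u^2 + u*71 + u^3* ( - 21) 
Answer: 5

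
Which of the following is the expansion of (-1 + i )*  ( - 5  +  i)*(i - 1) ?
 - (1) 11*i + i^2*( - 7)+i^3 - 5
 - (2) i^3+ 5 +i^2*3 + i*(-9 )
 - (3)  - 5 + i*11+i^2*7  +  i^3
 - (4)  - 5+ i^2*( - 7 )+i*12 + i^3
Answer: 1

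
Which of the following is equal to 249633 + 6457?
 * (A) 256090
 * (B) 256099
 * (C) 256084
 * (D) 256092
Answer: A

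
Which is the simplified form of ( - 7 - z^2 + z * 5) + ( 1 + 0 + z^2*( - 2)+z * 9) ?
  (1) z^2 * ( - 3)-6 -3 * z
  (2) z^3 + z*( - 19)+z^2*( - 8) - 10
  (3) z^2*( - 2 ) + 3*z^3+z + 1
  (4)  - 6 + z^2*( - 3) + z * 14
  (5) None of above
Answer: 4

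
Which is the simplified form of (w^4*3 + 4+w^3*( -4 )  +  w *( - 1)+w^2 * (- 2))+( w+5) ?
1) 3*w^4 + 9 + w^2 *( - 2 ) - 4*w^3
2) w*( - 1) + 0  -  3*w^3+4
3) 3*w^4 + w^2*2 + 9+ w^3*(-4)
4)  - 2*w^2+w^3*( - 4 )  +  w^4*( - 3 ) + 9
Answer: 1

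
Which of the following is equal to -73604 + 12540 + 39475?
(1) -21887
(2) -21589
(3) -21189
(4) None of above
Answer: 2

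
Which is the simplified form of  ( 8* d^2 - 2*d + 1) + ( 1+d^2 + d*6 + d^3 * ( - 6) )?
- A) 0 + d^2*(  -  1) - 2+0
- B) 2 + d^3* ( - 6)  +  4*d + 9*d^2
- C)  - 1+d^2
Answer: B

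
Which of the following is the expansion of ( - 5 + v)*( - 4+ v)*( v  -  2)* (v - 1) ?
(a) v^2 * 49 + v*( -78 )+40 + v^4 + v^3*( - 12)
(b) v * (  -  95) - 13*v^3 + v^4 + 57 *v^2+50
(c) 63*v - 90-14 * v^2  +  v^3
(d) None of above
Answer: a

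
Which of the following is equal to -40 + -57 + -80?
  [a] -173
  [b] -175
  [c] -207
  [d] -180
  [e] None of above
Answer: e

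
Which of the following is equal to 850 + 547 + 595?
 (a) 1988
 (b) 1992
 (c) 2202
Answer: b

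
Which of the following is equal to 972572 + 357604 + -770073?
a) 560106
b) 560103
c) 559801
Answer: b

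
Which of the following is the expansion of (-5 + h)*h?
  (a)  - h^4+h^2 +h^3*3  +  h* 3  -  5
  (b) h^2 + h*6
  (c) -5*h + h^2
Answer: c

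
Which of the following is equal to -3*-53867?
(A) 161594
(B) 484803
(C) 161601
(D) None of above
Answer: C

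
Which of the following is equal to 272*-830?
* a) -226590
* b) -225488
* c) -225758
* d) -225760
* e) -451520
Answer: d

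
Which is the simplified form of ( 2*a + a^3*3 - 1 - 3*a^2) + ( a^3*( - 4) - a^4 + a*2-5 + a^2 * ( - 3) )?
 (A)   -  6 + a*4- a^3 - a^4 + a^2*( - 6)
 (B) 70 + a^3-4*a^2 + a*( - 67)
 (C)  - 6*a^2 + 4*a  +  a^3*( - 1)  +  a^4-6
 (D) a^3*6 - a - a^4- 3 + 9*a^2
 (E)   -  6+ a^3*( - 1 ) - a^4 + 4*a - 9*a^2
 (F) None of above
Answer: A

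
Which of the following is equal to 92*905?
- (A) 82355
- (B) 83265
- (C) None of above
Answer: C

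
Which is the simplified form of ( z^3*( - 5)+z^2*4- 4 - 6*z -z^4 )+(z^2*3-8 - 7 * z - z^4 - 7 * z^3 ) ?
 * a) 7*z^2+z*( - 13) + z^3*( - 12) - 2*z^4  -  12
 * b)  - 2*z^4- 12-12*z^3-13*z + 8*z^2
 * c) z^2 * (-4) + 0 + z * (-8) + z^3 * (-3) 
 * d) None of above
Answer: a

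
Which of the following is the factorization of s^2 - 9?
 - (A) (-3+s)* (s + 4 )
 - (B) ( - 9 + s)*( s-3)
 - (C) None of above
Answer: C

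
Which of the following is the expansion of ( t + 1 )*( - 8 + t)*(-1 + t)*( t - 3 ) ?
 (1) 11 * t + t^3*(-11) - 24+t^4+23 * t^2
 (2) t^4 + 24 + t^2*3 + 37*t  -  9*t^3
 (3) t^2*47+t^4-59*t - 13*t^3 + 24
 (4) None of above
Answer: 1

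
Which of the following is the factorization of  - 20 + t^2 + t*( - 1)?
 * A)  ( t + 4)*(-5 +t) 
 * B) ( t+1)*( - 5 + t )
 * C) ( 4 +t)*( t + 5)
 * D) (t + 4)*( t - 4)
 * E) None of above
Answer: A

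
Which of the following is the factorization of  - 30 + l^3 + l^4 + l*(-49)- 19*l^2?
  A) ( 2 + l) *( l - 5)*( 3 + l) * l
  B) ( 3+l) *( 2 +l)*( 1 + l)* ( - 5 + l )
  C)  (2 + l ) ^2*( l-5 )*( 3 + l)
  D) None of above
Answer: B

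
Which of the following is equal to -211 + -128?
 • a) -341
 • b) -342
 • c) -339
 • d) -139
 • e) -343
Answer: c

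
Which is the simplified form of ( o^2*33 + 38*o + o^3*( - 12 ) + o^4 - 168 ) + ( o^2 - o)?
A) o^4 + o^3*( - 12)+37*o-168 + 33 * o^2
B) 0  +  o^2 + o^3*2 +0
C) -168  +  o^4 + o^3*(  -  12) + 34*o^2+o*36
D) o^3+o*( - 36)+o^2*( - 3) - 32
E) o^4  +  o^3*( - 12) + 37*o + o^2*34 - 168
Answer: E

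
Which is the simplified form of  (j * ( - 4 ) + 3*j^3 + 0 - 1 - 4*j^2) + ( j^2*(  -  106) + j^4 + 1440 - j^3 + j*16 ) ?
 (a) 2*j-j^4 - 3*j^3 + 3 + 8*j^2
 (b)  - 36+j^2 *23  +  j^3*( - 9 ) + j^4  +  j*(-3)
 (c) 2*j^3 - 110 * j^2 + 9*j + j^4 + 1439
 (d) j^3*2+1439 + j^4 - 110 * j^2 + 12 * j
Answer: d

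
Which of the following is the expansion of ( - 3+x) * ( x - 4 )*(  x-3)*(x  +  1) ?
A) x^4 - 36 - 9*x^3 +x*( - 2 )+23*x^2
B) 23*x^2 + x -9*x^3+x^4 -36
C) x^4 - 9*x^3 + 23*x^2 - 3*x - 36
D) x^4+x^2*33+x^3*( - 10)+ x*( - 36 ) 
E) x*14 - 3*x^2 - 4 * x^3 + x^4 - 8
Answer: C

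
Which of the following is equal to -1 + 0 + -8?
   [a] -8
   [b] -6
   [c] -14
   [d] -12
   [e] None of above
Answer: e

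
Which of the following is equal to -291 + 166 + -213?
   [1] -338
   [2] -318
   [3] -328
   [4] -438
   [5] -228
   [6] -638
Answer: 1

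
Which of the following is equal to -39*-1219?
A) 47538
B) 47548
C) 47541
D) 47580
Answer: C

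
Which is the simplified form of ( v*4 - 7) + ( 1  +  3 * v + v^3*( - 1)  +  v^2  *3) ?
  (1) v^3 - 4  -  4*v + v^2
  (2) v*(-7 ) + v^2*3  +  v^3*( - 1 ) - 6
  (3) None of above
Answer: 3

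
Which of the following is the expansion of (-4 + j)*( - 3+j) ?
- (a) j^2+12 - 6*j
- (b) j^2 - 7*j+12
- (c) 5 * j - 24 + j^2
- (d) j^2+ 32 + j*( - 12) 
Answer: b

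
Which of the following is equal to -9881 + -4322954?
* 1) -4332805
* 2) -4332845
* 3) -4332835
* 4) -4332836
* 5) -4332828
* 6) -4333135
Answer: 3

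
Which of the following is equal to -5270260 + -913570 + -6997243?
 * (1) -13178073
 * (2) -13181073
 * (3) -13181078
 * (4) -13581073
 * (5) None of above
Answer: 2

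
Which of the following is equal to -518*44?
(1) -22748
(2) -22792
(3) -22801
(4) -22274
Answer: 2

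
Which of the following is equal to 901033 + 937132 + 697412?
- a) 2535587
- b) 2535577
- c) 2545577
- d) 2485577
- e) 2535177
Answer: b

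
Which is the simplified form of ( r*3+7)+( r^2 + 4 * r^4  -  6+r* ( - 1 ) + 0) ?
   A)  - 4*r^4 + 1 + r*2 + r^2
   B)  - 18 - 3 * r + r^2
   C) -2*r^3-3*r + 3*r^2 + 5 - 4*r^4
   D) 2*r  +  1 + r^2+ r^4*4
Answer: D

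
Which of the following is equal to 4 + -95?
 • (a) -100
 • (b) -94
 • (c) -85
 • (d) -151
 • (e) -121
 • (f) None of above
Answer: f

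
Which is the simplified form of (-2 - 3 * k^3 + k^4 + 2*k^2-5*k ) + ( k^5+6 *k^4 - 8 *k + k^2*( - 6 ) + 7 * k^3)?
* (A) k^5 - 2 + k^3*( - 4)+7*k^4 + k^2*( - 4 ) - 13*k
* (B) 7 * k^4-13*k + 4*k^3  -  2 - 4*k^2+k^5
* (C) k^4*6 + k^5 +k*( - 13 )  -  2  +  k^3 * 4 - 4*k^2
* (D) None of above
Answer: B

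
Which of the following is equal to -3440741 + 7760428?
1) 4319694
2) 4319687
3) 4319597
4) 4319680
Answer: 2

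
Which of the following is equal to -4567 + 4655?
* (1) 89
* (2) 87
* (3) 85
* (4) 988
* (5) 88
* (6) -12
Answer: 5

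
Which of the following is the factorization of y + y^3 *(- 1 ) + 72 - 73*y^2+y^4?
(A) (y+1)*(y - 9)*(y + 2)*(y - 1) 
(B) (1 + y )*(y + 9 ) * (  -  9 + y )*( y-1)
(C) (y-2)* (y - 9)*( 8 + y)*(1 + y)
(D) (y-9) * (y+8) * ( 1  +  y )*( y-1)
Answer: D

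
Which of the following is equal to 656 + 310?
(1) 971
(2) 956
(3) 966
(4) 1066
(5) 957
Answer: 3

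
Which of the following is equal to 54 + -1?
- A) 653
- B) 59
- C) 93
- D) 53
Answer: D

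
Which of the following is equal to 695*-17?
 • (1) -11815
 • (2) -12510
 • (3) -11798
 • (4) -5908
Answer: 1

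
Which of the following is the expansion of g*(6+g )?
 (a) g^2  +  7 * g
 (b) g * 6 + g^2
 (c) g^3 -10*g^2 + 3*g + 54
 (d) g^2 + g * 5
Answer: b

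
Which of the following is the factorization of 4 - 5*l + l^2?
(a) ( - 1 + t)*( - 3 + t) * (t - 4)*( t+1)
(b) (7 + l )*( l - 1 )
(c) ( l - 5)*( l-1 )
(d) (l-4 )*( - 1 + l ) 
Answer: d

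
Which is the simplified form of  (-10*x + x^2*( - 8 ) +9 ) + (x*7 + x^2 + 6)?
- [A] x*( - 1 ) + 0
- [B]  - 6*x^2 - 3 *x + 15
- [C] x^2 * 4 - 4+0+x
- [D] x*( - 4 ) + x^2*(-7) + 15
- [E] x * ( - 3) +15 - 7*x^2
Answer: E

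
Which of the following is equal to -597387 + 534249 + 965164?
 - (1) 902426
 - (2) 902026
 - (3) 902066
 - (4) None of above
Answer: 2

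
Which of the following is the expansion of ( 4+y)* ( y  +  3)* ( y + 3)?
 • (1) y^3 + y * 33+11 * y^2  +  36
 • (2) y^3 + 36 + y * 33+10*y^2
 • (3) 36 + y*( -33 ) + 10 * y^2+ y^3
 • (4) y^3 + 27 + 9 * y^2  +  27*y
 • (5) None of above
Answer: 2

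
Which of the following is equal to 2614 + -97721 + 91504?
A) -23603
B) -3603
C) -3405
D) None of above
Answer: B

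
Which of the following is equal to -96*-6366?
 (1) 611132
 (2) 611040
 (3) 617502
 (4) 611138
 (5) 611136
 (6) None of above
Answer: 5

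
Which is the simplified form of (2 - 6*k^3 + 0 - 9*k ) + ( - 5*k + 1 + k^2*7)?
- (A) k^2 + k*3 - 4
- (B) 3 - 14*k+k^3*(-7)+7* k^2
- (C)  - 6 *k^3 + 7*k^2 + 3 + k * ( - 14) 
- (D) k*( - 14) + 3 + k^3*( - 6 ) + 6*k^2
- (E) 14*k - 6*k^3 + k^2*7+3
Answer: C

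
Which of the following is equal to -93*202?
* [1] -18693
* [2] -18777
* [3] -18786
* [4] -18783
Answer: 3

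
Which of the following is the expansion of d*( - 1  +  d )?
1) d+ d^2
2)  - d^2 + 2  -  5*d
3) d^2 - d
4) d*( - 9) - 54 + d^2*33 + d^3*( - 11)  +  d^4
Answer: 3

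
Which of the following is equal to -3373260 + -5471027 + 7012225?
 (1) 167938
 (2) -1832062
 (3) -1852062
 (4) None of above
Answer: 2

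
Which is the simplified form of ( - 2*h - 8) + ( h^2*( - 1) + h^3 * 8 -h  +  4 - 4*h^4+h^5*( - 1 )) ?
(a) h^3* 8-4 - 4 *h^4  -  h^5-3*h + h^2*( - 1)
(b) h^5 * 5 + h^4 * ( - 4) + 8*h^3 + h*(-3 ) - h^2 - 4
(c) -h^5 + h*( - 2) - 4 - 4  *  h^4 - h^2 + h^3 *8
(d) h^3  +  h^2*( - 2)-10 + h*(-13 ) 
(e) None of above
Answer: a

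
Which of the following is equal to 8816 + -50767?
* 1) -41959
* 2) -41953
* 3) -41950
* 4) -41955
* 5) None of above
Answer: 5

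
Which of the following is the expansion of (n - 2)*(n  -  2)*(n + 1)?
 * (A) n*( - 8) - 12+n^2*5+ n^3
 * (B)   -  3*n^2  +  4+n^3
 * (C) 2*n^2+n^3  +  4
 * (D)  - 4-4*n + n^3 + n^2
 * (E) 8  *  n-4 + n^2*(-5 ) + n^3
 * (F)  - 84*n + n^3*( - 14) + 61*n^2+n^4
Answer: B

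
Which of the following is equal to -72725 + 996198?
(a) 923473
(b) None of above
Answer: a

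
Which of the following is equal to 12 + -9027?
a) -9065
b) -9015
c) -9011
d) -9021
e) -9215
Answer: b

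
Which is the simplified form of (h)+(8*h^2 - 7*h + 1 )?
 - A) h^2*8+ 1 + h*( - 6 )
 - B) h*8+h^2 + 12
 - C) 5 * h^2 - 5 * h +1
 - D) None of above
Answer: A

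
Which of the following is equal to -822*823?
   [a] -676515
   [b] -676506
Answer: b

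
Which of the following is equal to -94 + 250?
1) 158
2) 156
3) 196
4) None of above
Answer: 2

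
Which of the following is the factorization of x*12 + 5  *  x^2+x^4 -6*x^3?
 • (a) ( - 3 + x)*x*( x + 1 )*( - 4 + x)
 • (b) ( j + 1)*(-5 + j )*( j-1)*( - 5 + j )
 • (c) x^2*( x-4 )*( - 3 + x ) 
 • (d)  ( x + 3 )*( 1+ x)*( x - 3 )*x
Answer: a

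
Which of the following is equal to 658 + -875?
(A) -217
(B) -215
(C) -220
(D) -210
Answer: A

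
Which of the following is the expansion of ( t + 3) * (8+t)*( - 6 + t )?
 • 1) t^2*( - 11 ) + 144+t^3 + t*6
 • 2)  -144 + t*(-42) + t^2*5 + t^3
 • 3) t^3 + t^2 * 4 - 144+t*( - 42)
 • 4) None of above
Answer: 2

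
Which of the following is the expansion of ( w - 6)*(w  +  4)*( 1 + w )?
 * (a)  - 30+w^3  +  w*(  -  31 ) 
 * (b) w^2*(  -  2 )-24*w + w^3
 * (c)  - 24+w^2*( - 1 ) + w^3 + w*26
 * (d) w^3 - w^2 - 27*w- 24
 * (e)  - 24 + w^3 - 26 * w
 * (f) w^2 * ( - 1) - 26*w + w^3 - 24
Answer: f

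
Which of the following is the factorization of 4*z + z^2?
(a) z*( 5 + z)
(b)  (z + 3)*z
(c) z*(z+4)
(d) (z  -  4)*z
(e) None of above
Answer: c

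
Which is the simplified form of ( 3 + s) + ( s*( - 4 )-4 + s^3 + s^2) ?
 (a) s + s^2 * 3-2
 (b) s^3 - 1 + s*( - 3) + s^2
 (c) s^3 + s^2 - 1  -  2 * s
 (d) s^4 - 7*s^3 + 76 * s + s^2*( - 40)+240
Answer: b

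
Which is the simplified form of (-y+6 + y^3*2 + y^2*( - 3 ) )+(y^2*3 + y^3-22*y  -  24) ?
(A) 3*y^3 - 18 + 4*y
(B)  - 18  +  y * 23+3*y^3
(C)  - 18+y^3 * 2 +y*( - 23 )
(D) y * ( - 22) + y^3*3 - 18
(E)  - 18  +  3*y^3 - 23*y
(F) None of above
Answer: E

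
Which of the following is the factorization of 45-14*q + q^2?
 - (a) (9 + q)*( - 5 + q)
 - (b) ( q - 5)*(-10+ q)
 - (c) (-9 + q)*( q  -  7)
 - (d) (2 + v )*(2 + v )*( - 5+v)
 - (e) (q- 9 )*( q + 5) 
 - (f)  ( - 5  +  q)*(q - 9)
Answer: f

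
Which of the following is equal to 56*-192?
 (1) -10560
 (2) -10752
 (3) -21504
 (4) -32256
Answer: 2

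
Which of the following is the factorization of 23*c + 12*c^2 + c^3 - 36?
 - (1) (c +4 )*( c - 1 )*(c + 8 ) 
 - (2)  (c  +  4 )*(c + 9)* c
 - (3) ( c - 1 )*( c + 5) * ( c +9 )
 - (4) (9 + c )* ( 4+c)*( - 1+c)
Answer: 4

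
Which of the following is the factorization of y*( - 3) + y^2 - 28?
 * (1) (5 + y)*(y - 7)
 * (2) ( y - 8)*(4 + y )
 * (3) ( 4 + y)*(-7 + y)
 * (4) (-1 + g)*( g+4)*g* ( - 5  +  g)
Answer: 3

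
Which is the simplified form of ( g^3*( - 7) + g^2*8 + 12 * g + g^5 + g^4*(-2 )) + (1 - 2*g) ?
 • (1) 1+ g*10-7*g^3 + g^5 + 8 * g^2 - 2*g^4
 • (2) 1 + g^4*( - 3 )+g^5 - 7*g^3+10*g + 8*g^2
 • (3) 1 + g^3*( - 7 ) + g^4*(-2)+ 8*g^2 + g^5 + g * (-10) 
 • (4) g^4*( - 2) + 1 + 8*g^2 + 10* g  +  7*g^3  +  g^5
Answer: 1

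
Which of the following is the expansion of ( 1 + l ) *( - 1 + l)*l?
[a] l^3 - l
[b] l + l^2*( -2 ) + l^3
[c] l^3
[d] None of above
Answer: a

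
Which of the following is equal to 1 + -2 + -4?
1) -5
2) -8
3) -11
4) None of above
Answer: 1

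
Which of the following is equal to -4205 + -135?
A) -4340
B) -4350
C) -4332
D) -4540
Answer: A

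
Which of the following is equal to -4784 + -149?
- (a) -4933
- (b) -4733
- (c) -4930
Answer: a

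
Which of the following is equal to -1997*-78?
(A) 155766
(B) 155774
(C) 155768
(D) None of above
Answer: A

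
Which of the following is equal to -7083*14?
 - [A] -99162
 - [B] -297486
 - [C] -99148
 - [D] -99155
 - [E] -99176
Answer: A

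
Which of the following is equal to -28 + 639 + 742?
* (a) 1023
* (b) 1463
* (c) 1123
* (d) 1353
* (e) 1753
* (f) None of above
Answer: d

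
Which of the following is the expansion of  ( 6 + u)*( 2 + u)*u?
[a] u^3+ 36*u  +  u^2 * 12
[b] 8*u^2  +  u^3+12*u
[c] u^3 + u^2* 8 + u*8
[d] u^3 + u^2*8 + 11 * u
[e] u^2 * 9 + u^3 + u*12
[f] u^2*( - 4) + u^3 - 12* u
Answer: b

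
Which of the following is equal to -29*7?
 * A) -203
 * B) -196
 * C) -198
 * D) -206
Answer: A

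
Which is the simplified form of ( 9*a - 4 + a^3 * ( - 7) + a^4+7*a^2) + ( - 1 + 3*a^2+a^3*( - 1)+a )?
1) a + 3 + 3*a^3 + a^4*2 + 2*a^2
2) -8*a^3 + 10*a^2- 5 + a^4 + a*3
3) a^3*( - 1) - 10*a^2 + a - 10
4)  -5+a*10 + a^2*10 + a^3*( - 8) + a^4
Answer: 4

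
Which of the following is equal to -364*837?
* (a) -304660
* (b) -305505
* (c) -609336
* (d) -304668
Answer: d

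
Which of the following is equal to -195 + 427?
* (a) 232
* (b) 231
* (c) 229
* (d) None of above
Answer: a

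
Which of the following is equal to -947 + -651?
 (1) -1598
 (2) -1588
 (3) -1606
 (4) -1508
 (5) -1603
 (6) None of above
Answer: 1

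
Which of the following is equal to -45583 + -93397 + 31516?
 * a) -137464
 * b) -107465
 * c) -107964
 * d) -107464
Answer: d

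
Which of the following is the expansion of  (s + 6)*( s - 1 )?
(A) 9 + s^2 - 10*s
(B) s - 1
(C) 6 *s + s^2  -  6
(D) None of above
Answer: D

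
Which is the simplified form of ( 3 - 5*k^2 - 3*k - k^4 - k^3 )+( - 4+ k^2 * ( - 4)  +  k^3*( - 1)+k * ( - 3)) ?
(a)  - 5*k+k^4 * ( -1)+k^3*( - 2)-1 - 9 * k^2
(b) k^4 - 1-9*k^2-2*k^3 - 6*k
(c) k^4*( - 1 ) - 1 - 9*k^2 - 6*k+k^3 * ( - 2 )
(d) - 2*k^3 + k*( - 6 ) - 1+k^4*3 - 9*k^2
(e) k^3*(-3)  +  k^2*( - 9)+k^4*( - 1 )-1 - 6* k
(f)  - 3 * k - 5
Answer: c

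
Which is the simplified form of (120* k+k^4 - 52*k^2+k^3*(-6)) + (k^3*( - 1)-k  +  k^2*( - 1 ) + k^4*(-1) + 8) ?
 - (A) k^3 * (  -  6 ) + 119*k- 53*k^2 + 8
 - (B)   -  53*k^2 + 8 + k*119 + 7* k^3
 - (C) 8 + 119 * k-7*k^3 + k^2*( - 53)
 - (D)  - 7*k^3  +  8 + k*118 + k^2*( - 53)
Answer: C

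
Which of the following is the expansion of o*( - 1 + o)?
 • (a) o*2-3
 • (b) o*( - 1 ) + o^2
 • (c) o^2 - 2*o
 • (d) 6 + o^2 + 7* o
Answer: b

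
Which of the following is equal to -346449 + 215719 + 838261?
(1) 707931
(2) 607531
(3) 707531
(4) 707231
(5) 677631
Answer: 3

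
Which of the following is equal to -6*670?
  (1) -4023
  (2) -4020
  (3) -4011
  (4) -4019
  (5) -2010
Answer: 2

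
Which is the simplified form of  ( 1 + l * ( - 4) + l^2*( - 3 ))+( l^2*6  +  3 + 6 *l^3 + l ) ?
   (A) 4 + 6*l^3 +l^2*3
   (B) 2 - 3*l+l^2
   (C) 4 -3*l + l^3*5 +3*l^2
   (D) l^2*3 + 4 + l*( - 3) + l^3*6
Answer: D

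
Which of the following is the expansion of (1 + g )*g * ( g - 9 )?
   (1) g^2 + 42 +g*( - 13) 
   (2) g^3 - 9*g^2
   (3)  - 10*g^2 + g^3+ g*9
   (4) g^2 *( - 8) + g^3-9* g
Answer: 4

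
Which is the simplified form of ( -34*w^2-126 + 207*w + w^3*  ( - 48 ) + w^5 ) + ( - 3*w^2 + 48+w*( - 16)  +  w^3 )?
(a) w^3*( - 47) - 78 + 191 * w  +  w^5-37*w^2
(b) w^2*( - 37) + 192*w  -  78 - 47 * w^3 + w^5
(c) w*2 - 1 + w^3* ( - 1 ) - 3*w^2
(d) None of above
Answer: a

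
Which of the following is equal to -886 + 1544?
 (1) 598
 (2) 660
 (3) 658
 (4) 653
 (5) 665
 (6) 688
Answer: 3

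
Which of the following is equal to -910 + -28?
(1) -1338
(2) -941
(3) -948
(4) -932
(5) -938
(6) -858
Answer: 5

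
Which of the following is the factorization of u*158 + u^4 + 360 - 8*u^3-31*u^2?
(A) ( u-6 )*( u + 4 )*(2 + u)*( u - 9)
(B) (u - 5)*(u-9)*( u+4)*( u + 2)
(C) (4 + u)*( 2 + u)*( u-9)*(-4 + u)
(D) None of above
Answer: B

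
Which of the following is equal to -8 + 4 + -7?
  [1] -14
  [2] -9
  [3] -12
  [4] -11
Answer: 4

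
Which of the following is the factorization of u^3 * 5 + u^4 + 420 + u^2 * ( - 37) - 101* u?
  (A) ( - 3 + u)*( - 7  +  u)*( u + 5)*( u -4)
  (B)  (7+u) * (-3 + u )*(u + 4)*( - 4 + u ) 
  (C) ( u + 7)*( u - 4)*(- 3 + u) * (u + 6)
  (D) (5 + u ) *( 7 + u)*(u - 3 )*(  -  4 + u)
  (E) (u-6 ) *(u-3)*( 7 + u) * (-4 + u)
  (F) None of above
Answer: D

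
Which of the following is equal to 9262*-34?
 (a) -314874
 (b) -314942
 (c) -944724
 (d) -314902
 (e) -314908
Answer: e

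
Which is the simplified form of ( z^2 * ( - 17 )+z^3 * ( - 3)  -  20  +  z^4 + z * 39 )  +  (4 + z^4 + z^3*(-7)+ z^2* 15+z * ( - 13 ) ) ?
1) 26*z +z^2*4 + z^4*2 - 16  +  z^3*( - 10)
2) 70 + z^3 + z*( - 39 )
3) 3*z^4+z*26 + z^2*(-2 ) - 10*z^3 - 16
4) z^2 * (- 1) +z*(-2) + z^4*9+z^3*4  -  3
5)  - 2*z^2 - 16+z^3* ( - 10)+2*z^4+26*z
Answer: 5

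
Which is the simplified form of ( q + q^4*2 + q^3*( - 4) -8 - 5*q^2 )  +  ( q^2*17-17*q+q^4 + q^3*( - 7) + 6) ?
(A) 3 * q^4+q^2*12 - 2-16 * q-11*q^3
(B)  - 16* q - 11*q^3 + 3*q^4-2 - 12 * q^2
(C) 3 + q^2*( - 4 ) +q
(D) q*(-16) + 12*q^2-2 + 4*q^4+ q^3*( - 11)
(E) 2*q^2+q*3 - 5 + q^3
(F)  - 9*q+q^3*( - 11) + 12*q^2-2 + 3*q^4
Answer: A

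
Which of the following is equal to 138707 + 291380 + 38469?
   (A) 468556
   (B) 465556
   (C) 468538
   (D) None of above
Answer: A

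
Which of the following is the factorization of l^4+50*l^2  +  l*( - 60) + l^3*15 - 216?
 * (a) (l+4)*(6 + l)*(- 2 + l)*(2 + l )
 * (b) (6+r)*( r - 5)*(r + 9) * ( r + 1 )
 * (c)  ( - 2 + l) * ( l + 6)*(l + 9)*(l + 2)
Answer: c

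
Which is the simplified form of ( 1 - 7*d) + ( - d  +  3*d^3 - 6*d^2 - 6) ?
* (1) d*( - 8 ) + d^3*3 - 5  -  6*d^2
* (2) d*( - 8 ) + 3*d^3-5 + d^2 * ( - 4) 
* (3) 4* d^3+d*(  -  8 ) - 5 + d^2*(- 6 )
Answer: 1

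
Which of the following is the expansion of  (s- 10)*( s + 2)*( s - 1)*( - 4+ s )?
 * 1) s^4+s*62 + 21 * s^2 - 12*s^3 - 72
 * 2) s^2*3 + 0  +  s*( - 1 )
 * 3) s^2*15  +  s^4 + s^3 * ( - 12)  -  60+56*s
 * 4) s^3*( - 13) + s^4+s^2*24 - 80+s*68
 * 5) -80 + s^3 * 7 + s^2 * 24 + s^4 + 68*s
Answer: 4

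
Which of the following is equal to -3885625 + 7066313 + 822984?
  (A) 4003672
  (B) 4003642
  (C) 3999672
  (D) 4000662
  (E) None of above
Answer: A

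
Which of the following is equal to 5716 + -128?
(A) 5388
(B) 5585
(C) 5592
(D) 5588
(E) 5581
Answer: D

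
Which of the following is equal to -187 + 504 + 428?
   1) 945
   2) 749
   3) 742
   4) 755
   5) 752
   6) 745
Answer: 6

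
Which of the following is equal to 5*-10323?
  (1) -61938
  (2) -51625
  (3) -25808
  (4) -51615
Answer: 4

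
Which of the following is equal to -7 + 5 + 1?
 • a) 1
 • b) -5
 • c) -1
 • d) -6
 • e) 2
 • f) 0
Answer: c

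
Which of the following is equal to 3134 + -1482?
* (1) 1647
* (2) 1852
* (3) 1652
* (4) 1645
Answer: 3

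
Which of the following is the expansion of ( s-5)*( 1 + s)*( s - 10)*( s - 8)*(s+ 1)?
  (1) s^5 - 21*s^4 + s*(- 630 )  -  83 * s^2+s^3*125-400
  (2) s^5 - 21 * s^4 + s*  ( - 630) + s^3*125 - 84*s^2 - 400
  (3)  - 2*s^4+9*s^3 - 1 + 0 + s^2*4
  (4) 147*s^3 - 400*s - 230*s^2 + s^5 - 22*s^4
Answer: 1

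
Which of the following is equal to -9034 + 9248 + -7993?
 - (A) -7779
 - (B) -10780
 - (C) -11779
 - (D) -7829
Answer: A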